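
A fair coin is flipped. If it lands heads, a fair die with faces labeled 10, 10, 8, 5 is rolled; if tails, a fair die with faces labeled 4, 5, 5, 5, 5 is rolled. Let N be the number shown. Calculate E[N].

261/40

E[N | heads] = (10+10+8+5)/4 = 33/4.
E[N | tails] = (4+5+5+5+5)/5 = 24/5.
E[N] = (1/2)·(33/4) + (1/2)·(24/5) = 261/40.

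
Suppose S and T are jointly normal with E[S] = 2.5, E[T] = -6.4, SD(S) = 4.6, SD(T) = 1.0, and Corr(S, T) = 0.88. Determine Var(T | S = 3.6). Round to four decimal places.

Var(T | S=x) = (1 − ρ²)·σ_T².
Var(T | S=3.6) = (1.0)²·(1 − (0.88)²) = 1·0.2256 = 0.2256.

0.2256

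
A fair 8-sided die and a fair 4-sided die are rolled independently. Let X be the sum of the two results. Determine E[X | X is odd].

7

P(X is odd) = 1/2.
Σ over the event: 3·1/16 + 5·1/8 + 7·1/8 + 9·1/8 + 11·1/16 = 7/2.
E[X | X is odd] = (7/2) / (1/2) = 7.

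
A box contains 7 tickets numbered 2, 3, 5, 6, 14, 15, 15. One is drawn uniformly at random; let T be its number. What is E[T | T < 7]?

4

P(T < 7) = 4/7.
Σ over the event: 2·1/7 + 3·1/7 + 5·1/7 + 6·1/7 = 16/7.
E[T | T < 7] = (16/7) / (4/7) = 4.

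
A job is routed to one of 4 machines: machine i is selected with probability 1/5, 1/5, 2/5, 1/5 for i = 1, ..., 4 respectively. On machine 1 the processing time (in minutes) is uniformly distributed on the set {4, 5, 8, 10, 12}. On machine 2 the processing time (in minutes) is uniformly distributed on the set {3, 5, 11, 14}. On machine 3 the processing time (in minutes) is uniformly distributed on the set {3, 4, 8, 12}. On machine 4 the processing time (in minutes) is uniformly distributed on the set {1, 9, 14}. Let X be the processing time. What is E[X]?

751/100

E[X | machine 1] = (4+5+8+10+12)/5 = 39/5.
E[X | machine 2] = (3+5+11+14)/4 = 33/4.
E[X | machine 3] = (3+4+8+12)/4 = 27/4.
E[X | machine 4] = (1+9+14)/3 = 8.
By the law of total expectation,
E[X] = (1/5)·(39/5) + (1/5)·(33/4) + (2/5)·(27/4) + (1/5)·(8) = 751/100.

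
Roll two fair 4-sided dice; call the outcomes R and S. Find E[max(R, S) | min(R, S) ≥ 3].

Outcomes with min(R, S) ≥ 3: (3,3), (3,4), (4,3), (4,4), each with probability 1/16.
E[max(R, S) | min(R, S) ≥ 3] = (3 + 4 + 4 + 4) / 4 = 15/4.

15/4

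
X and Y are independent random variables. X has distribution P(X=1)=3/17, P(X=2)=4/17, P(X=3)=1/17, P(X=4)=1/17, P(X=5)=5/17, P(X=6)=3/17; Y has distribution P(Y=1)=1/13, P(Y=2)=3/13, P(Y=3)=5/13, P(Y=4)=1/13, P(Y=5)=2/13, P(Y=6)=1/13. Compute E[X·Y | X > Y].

P(X > Y) = 103/221.
Summing XY·P(x,y) over outcomes with X > Y gives 1415/221.
E[X·Y | X > Y] = (1415/221) / (103/221) = 1415/103.

1415/103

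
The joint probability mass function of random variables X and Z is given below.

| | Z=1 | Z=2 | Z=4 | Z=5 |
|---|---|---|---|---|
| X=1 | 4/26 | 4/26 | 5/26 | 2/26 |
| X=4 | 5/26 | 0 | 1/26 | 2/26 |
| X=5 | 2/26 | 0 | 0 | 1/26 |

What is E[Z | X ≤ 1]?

14/5

P(X ≤ 1) = 15/26.
Σ Z·P over the event = 1·(4/26) + 2·(4/26) + 4·(5/26) + 5·(2/26) = 21/13.
E[Z | X ≤ 1] = (21/13) / (15/26) = 14/5.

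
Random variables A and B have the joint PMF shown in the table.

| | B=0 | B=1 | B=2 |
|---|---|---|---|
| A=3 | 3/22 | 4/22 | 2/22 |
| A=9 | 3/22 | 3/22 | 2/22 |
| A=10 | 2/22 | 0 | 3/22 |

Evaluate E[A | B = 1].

P(B = 1) = 7/22.
Σ A·P over the event = 3·(4/22) + 9·(3/22) = 39/22.
E[A | B = 1] = (39/22) / (7/22) = 39/7.

39/7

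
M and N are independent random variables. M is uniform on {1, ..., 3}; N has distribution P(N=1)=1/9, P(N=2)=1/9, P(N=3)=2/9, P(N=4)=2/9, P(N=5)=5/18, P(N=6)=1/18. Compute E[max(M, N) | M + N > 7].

P(M + N > 7) = 7/54.
Summing max(M,N)·P(x,y) over outcomes with M + N > 7 gives 37/54.
E[max(M, N) | M + N > 7] = (37/54) / (7/54) = 37/7.

37/7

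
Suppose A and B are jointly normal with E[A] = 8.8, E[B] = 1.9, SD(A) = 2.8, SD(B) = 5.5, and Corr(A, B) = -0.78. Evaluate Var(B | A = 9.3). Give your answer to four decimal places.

11.8459

For a bivariate normal, Var(B | A=x) = σ_B²(1 − ρ²).
Var(B | A=9.3) = (5.5)²·(1 − (-0.78)²) = 30.25·0.3916 = 11.8459.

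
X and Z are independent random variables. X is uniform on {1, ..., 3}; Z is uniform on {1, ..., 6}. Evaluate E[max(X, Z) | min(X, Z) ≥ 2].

41/10

Outcomes with min(X, Z) ≥ 2: (2,2), (2,3), (2,4), (2,5), (2,6), (3,2), (3,3), (3,4), (3,5), (3,6), each with probability 1/18.
E[max(X, Z) | min(X, Z) ≥ 2] = (2 + 3 + 4 + 5 + 6 + 3 + 3 + 4 + 5 + 6) / 10 = 41/10.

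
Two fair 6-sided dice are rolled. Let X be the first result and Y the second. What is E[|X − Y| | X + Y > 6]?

44/21

P(X + Y > 6) = 7/12.
Summing |X−Y|·P(x,y) over outcomes with X + Y > 6 gives 11/9.
E[|X − Y| | X + Y > 6] = (11/9) / (7/12) = 44/21.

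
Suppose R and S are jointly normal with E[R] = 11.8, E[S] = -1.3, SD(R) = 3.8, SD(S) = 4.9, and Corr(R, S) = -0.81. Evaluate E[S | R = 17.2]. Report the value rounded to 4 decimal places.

-6.9402

E[S | R=x] = μ_S + ρ(σ_S/σ_R)(x − μ_R) for jointly normal variables.
E[S | R=17.2] = -1.3 + (-0.81)·(4.9/3.8)·(17.2 − (11.8)) = -1.3 + (-1.044474)·(5.4) = -6.9402.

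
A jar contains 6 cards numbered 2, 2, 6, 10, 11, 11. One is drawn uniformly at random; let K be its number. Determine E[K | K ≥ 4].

19/2

P(K ≥ 4) = 2/3.
Σ over the event: 6·1/6 + 10·1/6 + 11·1/3 = 19/3.
E[K | K ≥ 4] = (19/3) / (2/3) = 19/2.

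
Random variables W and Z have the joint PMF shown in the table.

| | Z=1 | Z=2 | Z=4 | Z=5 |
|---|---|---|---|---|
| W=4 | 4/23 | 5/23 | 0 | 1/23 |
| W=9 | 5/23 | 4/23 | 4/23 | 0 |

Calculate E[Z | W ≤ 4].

P(W ≤ 4) = 10/23.
Σ Z·P over the event = 1·(4/23) + 2·(5/23) + 5·(1/23) = 19/23.
E[Z | W ≤ 4] = (19/23) / (10/23) = 19/10.

19/10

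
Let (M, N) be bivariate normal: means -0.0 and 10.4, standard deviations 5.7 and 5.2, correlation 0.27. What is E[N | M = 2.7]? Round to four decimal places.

E[N | M=x] = μ_N + ρ(σ_N/σ_M)(x − μ_M) for jointly normal variables.
E[N | M=2.7] = 10.4 + (0.27)·(5.2/5.7)·(2.7 − (-0.0)) = 10.4 + (0.24632)·(2.7) = 11.0651.

11.0651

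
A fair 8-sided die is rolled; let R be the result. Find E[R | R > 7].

8

Given R > 7, R is equally likely to be any of {8}.
E[R | R > 7] = (8) / 1 = 8.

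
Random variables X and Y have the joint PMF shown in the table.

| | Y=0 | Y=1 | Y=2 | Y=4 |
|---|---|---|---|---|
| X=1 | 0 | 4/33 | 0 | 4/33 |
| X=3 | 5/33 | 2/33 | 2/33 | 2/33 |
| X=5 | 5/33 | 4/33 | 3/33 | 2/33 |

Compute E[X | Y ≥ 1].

P(Y ≥ 1) = 23/33.
Summing X·P(X=x,Y=y) over the conditioning event gives 71/33.
E[X | Y ≥ 1] = (71/33) / (23/33) = 71/23.

71/23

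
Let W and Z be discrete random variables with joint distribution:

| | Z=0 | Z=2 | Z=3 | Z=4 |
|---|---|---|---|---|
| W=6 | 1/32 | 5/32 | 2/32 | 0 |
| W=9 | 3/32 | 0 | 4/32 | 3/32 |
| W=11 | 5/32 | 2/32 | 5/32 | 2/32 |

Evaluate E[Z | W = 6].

2

P(W = 6) = 1/4.
Σ Z·P over the event = 0·(1/32) + 2·(5/32) + 3·(2/32) = 1/2.
E[Z | W = 6] = (1/2) / (1/4) = 2.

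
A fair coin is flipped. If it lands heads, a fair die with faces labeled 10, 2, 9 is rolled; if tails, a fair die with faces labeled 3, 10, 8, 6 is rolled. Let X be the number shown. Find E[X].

55/8

E[X | heads] = (10+2+9)/3 = 7.
E[X | tails] = (3+10+8+6)/4 = 27/4.
By the law of total expectation,
E[X] = (1/2)·(7) + (1/2)·(27/4) = 55/8.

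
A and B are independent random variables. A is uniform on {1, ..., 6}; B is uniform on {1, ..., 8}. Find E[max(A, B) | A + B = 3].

2

Outcomes with A + B = 3: (1,2), (2,1), each with probability 1/48.
E[max(A, B) | A + B = 3] = (2 + 2) / 2 = 2.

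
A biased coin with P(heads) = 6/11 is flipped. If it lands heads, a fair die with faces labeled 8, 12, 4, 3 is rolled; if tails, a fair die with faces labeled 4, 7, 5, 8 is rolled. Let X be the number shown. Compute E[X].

E[X | heads] = (8+12+4+3)/4 = 27/4.
E[X | tails] = (4+7+5+8)/4 = 6.
By the law of total expectation,
E[X] = (6/11)·(27/4) + (5/11)·(6) = 141/22.

141/22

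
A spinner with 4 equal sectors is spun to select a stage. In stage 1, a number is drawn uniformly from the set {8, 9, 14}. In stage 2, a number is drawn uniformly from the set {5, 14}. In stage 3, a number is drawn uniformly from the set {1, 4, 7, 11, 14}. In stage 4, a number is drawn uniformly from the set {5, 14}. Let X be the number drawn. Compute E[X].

E[X | stage 1] = (8+9+14)/3 = 31/3.
E[X | stage 2] = (5+14)/2 = 19/2.
E[X | stage 3] = (1+4+7+11+14)/5 = 37/5.
E[X | stage 4] = (5+14)/2 = 19/2.
E[X] = (1/4)·(31/3) + (1/4)·(19/2) + (1/4)·(37/5) + (1/4)·(19/2) = 551/60.

551/60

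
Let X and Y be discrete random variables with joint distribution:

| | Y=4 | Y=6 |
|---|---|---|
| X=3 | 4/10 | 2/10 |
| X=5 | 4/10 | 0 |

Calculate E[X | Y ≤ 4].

4

P(Y ≤ 4) = 4/5.
Σ X·P over the event = 3·(4/10) + 5·(4/10) = 16/5.
E[X | Y ≤ 4] = (16/5) / (4/5) = 4.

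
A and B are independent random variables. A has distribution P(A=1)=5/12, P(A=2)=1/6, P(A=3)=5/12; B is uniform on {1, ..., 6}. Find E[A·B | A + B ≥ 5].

P(A + B ≥ 5) = 2/3.
Summing AB·P(x,y) over outcomes with A + B ≥ 5 gives 149/24.
E[A·B | A + B ≥ 5] = (149/24) / (2/3) = 149/16.

149/16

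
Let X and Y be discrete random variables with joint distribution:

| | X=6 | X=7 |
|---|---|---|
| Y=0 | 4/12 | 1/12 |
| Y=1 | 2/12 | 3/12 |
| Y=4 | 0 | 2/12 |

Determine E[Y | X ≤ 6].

1/3

P(X ≤ 6) = 1/2.
Σ Y·P over the event = 0·(4/12) + 1·(2/12) = 1/6.
E[Y | X ≤ 6] = (1/6) / (1/2) = 1/3.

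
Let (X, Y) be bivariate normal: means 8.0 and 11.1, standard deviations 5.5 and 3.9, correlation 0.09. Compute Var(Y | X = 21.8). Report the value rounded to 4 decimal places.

The conditional variance in a bivariate normal is σ_Y²(1 − ρ²), independent of x.
Var(Y | X=21.8) = (3.9)²·(1 − (0.09)²) = 15.21·0.9919 = 15.0868.

15.0868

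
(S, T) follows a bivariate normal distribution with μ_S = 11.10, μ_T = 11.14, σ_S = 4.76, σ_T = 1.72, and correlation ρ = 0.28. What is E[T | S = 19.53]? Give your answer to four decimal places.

11.9929

The regression of T on S has slope ρ·σ_T/σ_S and passes through (μ_S, μ_T).
E[T | S=19.53] = 11.14 + (0.28)·(1.72/4.76)·(19.53 − (11.10)) = 11.14 + (0.10118)·(8.43) = 11.9929.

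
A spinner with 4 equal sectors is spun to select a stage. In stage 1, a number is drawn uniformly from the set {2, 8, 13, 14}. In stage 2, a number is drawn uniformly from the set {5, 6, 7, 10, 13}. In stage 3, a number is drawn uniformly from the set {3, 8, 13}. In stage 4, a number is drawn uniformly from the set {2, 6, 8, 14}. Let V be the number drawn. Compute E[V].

E[V | stage 1] = (2+8+13+14)/4 = 37/4.
E[V | stage 2] = (5+6+7+10+13)/5 = 41/5.
E[V | stage 3] = (3+8+13)/3 = 8.
E[V | stage 4] = (2+6+8+14)/4 = 15/2.
E[V] = (1/4)·(37/4) + (1/4)·(41/5) + (1/4)·(8) + (1/4)·(15/2) = 659/80.

659/80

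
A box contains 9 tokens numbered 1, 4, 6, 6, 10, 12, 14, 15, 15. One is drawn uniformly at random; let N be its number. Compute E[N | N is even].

P(N is even) = 2/3.
Σ over the event: 4·1/9 + 6·2/9 + 10·1/9 + 12·1/9 + 14·1/9 = 52/9.
E[N | N is even] = (52/9) / (2/3) = 26/3.

26/3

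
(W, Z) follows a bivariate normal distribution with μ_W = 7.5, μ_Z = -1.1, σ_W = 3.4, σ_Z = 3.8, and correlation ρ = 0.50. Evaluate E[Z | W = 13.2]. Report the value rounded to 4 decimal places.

2.0853

For a bivariate normal, E[Z | W=x] = μ_Z + ρ·(σ_Z/σ_W)·(x − μ_W).
E[Z | W=13.2] = -1.1 + (0.50)·(3.8/3.4)·(13.2 − (7.5)) = -1.1 + (0.55882)·(5.7) = 2.0853.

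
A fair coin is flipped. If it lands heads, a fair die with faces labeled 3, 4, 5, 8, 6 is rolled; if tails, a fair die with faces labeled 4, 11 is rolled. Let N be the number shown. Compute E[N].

E[N | heads] = (3+4+5+8+6)/5 = 26/5.
E[N | tails] = (4+11)/2 = 15/2.
E[N] = (1/2)·(26/5) + (1/2)·(15/2) = 127/20.

127/20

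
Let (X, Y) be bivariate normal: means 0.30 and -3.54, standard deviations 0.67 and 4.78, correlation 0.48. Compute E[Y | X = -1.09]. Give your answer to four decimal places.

-8.3000

For a bivariate normal, E[Y | X=x] = μ_Y + ρ·(σ_Y/σ_X)·(x − μ_X).
E[Y | X=-1.09] = -3.54 + (0.48)·(4.78/0.67)·(-1.09 − (0.30)) = -3.54 + (3.42448)·(-1.39) = -8.3000.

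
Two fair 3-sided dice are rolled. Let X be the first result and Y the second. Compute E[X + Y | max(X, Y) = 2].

10/3

Outcomes with max(X, Y) = 2: (1,2), (2,1), (2,2), each with probability 1/9.
E[X + Y | max(X, Y) = 2] = (3 + 3 + 4) / 3 = 10/3.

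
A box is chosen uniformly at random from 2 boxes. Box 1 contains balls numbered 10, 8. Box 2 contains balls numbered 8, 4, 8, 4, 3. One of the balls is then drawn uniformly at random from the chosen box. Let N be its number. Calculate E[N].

36/5

E[N | box 1] = (10+8)/2 = 9.
E[N | box 2] = (8+4+8+4+3)/5 = 27/5.
By the law of total expectation,
E[N] = (1/2)·(9) + (1/2)·(27/5) = 36/5.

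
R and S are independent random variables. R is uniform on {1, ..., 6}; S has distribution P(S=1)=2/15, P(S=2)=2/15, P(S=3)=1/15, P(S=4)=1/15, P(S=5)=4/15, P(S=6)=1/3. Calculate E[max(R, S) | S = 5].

P(S = 5) = 4/15.
Summing max(R,S)·P(x,y) over outcomes with S = 5 gives 62/45.
E[max(R, S) | S = 5] = (62/45) / (4/15) = 31/6.

31/6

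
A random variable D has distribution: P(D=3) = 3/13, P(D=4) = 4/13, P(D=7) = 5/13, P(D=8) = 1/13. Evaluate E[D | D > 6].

43/6

P(D > 6) = 6/13.
Σ over the event: 7·5/13 + 8·1/13 = 43/13.
E[D | D > 6] = (43/13) / (6/13) = 43/6.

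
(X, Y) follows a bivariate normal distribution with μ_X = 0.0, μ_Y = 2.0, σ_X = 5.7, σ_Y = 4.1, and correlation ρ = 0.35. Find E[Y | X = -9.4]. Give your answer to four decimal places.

The regression of Y on X has slope ρ·σ_Y/σ_X and passes through (μ_X, μ_Y).
E[Y | X=-9.4] = 2.0 + (0.35)·(4.1/5.7)·(-9.4 − (0.0)) = 2.0 + (0.25175)·(-9.4) = -0.3665.

-0.3665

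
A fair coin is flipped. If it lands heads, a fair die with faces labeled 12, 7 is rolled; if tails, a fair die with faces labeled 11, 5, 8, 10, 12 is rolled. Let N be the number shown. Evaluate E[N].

187/20

E[N | heads] = (12+7)/2 = 19/2.
E[N | tails] = (11+5+8+10+12)/5 = 46/5.
E[N] = (1/2)·(19/2) + (1/2)·(46/5) = 187/20.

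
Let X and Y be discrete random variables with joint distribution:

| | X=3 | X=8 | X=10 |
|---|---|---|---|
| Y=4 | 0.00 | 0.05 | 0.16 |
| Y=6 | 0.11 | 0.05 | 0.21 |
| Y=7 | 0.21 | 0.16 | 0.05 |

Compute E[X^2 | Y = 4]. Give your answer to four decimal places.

P(Y = 4) = 0.21.
Σ X^2·P over the event = 64·(0.05) + 100·(0.16) = 19.20.
E[X^2 | Y = 4] = (19.20) / (0.21) = 91.4286.

91.4286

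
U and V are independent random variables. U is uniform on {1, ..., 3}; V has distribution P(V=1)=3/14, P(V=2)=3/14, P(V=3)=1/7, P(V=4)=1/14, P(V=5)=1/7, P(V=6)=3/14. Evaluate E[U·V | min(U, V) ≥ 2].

P(min(U, V) ≥ 2) = 11/21.
Summing UV·P(x,y) over outcomes with min(U, V) ≥ 2 gives 110/21.
E[U·V | min(U, V) ≥ 2] = (110/21) / (11/21) = 10.

10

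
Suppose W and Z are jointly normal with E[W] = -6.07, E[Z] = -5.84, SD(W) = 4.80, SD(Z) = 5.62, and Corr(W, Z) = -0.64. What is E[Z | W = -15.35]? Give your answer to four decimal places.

1.1138

The regression of Z on W has slope ρ·σ_Z/σ_W and passes through (μ_W, μ_Z).
E[Z | W=-15.35] = -5.84 + (-0.64)·(5.62/4.80)·(-15.35 − (-6.07)) = -5.84 + (-0.74933)·(-9.28) = 1.1138.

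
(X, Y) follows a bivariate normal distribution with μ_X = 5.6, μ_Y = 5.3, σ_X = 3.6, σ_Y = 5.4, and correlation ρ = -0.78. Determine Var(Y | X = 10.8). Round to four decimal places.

Var(Y | X=x) = (1 − ρ²)·σ_Y².
Var(Y | X=10.8) = (5.4)²·(1 − (-0.78)²) = 29.16·0.3916 = 11.4191.

11.4191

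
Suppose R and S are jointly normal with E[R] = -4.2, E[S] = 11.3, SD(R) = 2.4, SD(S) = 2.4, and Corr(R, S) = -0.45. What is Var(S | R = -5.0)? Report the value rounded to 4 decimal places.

The conditional variance in a bivariate normal is σ_S²(1 − ρ²), independent of x.
Var(S | R=-5.0) = (2.4)²·(1 − (-0.45)²) = 5.76·0.7975 = 4.5936.

4.5936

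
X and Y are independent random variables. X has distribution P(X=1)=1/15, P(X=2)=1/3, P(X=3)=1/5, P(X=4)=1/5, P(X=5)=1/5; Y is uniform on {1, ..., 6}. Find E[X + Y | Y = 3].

P(Y = 3) = 1/6.
Summing (X+Y)·P(x,y) over outcomes with Y = 3 gives 46/45.
E[X + Y | Y = 3] = (46/45) / (1/6) = 92/15.

92/15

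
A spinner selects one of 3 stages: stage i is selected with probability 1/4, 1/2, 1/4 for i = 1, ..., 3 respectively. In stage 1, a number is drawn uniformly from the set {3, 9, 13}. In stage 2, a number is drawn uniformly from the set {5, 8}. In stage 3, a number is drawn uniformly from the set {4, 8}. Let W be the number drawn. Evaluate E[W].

E[W | stage 1] = (3+9+13)/3 = 25/3.
E[W | stage 2] = (5+8)/2 = 13/2.
E[W | stage 3] = (4+8)/2 = 6.
By the law of total expectation,
E[W] = (1/4)·(25/3) + (1/2)·(13/2) + (1/4)·(6) = 41/6.

41/6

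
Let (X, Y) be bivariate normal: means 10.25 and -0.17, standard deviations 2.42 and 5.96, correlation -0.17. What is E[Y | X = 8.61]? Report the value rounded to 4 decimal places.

0.5166

The regression of Y on X has slope ρ·σ_Y/σ_X and passes through (μ_X, μ_Y).
E[Y | X=8.61] = -0.17 + (-0.17)·(5.96/2.42)·(8.61 − (10.25)) = -0.17 + (-0.41868)·(-1.64) = 0.5166.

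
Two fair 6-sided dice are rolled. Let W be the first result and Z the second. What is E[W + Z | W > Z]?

P(W > Z) = 5/12.
Summing (W+Z)·P(x,y) over outcomes with W > Z gives 35/12.
E[W + Z | W > Z] = (35/12) / (5/12) = 7.

7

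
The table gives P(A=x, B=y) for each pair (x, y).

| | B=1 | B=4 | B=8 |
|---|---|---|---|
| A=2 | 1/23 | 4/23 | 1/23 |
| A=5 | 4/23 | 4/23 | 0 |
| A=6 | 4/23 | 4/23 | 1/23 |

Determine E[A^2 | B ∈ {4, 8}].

150/7

P(B ∈ {4, 8}) = 14/23.
Σ A^2·P over the event = 4·(4/23) + 4·(1/23) + 25·(4/23) + 36·(4/23) + 36·(1/23) = 300/23.
E[A^2 | B ∈ {4, 8}] = (300/23) / (14/23) = 150/7.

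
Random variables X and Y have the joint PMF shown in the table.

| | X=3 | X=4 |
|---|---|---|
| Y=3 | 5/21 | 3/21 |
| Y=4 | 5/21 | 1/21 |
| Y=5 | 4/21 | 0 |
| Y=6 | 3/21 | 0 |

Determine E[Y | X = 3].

73/17

P(X = 3) = 17/21.
Σ Y·P over the event = 3·(5/21) + 4·(5/21) + 5·(4/21) + 6·(3/21) = 73/21.
E[Y | X = 3] = (73/21) / (17/21) = 73/17.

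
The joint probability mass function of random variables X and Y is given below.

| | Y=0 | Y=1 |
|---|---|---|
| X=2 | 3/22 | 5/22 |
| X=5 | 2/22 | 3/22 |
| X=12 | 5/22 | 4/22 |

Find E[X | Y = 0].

38/5

P(Y = 0) = 5/11.
Σ X·P over the event = 2·(3/22) + 5·(2/22) + 12·(5/22) = 38/11.
E[X | Y = 0] = (38/11) / (5/11) = 38/5.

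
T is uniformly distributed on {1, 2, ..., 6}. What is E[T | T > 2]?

Given T > 2, T is equally likely to be any of {3, 4, 5, 6}.
E[T | T > 2] = (3 + 4 + 5 + 6) / 4 = 9/2.

9/2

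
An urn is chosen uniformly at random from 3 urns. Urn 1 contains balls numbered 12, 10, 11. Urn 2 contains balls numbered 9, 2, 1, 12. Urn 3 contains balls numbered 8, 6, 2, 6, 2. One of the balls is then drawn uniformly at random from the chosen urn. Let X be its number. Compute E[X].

E[X | urn 1] = (12+10+11)/3 = 11.
E[X | urn 2] = (9+2+1+12)/4 = 6.
E[X | urn 3] = (8+6+2+6+2)/5 = 24/5.
E[X] = (1/3)·(11) + (1/3)·(6) + (1/3)·(24/5) = 109/15.

109/15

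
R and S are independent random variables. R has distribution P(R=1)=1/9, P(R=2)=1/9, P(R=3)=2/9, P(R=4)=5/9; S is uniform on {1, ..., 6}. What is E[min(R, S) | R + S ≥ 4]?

134/51

P(R + S ≥ 4) = 17/18.
Summing min(R,S)·P(x,y) over outcomes with R + S ≥ 4 gives 67/27.
E[min(R, S) | R + S ≥ 4] = (67/27) / (17/18) = 134/51.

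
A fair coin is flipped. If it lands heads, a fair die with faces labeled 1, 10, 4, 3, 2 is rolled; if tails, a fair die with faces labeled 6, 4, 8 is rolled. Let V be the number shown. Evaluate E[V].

5

E[V | heads] = (1+10+4+3+2)/5 = 4.
E[V | tails] = (6+4+8)/3 = 6.
E[V] = (1/2)·(4) + (1/2)·(6) = 5.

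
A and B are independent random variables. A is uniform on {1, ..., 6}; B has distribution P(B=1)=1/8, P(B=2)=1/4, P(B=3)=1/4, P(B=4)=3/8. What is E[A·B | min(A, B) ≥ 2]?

88/7

P(min(A, B) ≥ 2) = 35/48.
Summing AB·P(x,y) over outcomes with min(A, B) ≥ 2 gives 55/6.
E[A·B | min(A, B) ≥ 2] = (55/6) / (35/48) = 88/7.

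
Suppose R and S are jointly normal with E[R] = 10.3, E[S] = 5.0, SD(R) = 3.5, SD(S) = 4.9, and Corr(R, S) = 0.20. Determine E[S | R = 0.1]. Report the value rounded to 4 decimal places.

2.1440

For a bivariate normal, E[S | R=x] = μ_S + ρ·(σ_S/σ_R)·(x − μ_R).
E[S | R=0.1] = 5.0 + (0.20)·(4.9/3.5)·(0.1 − (10.3)) = 5.0 + (0.28)·(-10.2) = 2.1440.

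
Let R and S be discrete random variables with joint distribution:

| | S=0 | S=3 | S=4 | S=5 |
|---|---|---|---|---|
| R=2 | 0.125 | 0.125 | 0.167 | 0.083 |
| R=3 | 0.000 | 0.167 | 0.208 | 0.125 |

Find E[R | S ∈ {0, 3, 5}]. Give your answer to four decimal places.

2.4672

P(S ∈ {0, 3, 5}) = 0.625.
Σ R·P over the event = 2·(0.125) + 2·(0.125) + 2·(0.083) + 3·(0.167) + 3·(0.125) = 1.542.
E[R | S ∈ {0, 3, 5}] = (1.542) / (0.625) = 2.4672.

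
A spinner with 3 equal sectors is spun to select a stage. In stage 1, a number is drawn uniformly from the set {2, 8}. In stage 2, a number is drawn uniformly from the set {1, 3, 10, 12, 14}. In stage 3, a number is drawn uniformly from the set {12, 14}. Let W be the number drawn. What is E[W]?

26/3

E[W | stage 1] = (2+8)/2 = 5.
E[W | stage 2] = (1+3+10+12+14)/5 = 8.
E[W | stage 3] = (12+14)/2 = 13.
By the law of total expectation,
E[W] = (1/3)·(5) + (1/3)·(8) + (1/3)·(13) = 26/3.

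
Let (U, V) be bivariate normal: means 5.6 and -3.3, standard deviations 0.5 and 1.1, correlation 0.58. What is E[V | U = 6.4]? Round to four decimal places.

-2.2792

For a bivariate normal, E[V | U=x] = μ_V + ρ·(σ_V/σ_U)·(x − μ_U).
E[V | U=6.4] = -3.3 + (0.58)·(1.1/0.5)·(6.4 − (5.6)) = -3.3 + (1.276)·(0.8) = -2.2792.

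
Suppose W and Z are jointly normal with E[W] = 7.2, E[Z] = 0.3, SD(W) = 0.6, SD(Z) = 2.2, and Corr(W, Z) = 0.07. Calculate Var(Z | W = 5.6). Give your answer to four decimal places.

4.8163

The conditional variance in a bivariate normal is σ_Z²(1 − ρ²), independent of x.
Var(Z | W=5.6) = (2.2)²·(1 − (0.07)²) = 4.84·0.9951 = 4.8163.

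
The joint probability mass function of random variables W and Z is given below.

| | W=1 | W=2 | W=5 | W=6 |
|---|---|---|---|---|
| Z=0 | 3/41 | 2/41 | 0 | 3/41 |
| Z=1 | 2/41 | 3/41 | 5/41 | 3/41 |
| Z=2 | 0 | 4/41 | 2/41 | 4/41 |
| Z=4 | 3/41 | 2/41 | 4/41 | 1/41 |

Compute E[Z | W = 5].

P(W = 5) = 11/41.
Summing Z·P(W=x,Z=y) over the conditioning event gives 25/41.
E[Z | W = 5] = (25/41) / (11/41) = 25/11.

25/11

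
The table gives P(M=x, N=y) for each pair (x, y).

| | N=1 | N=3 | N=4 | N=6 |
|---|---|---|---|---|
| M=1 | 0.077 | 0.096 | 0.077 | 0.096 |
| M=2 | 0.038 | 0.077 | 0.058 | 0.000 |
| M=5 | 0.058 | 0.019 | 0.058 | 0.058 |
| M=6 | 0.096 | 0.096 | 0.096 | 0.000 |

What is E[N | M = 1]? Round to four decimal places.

3.6098

P(M = 1) = 0.346.
Σ N·P over the event = 1·(0.077) + 3·(0.096) + 4·(0.077) + 6·(0.096) = 1.249.
E[N | M = 1] = (1.249) / (0.346) = 3.6098.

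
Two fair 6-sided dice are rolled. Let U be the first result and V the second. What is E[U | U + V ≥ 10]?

Outcomes with U + V ≥ 10: (4,6), (5,5), (5,6), (6,4), (6,5), (6,6), each with probability 1/36.
E[U | U + V ≥ 10] = (4 + 5 + 5 + 6 + 6 + 6) / 6 = 16/3.

16/3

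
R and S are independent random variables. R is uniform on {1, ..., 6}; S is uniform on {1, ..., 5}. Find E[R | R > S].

P(R > S) = 1/2.
Summing R·P(x,y) over outcomes with R > S gives 7/3.
E[R | R > S] = (7/3) / (1/2) = 14/3.

14/3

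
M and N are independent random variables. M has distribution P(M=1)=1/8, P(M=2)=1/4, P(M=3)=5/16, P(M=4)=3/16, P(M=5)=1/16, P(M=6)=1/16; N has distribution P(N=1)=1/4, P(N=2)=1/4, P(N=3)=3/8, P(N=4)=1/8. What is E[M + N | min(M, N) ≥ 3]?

P(min(M, N) ≥ 3) = 5/16.
Summing (M+N)·P(x,y) over outcomes with min(M, N) ≥ 3 gives 141/64.
E[M + N | min(M, N) ≥ 3] = (141/64) / (5/16) = 141/20.

141/20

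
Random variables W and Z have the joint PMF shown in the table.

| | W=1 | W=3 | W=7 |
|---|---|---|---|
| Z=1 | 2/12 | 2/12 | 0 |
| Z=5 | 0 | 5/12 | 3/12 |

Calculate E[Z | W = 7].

5

P(W = 7) = 1/4.
Σ Z·P over the event = 5·(3/12) = 5/4.
E[Z | W = 7] = (5/4) / (1/4) = 5.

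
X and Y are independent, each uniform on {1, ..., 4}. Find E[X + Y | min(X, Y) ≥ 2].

6

P(min(X, Y) ≥ 2) = 9/16.
Summing (X+Y)·P(x,y) over outcomes with min(X, Y) ≥ 2 gives 27/8.
E[X + Y | min(X, Y) ≥ 2] = (27/8) / (9/16) = 6.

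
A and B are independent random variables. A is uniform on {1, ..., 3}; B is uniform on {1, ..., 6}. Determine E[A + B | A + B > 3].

91/15

P(A + B > 3) = 5/6.
Summing (A+B)·P(x,y) over outcomes with A + B > 3 gives 91/18.
E[A + B | A + B > 3] = (91/18) / (5/6) = 91/15.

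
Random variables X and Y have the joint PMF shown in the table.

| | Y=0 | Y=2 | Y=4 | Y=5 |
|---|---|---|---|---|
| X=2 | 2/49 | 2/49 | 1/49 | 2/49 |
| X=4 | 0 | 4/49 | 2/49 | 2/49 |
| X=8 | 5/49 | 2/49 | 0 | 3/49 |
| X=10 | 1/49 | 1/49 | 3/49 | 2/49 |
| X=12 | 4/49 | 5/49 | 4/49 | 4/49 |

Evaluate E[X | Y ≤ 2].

8

P(Y ≤ 2) = 26/49.
Summing X·P(X=x,Y=y) over the conditioning event gives 208/49.
E[X | Y ≤ 2] = (208/49) / (26/49) = 8.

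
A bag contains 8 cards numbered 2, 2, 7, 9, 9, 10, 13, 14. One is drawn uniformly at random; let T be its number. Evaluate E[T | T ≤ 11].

13/2

P(T ≤ 11) = 3/4.
Σ over the event: 2·1/4 + 7·1/8 + 9·1/4 + 10·1/8 = 39/8.
E[T | T ≤ 11] = (39/8) / (3/4) = 13/2.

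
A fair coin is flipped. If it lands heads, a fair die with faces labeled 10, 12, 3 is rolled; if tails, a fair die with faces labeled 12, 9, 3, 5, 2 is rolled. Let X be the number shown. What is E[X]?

109/15

E[X | heads] = (10+12+3)/3 = 25/3.
E[X | tails] = (12+9+3+5+2)/5 = 31/5.
By the law of total expectation,
E[X] = (1/2)·(25/3) + (1/2)·(31/5) = 109/15.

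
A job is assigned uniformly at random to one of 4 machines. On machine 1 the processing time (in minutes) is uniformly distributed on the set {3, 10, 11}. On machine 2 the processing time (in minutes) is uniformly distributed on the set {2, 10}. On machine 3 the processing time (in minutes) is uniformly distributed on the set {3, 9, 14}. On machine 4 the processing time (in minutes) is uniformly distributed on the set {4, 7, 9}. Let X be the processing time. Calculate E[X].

22/3

E[X | machine 1] = (3+10+11)/3 = 8.
E[X | machine 2] = (2+10)/2 = 6.
E[X | machine 3] = (3+9+14)/3 = 26/3.
E[X | machine 4] = (4+7+9)/3 = 20/3.
By the law of total expectation,
E[X] = (1/4)·(8) + (1/4)·(6) + (1/4)·(26/3) + (1/4)·(20/3) = 22/3.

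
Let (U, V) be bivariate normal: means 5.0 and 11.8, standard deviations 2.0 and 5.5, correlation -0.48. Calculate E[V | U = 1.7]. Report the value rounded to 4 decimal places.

16.1560

The regression of V on U has slope ρ·σ_V/σ_U and passes through (μ_U, μ_V).
E[V | U=1.7] = 11.8 + (-0.48)·(5.5/2.0)·(1.7 − (5.0)) = 11.8 + (-1.32)·(-3.3) = 16.1560.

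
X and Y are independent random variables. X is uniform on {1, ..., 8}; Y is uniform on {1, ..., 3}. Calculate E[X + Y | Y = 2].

P(Y = 2) = 1/3.
Summing (X+Y)·P(x,y) over outcomes with Y = 2 gives 13/6.
E[X + Y | Y = 2] = (13/6) / (1/3) = 13/2.

13/2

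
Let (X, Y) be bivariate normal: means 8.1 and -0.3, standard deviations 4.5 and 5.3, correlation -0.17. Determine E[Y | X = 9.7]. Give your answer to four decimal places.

-0.6204

The regression of Y on X has slope ρ·σ_Y/σ_X and passes through (μ_X, μ_Y).
E[Y | X=9.7] = -0.3 + (-0.17)·(5.3/4.5)·(9.7 − (8.1)) = -0.3 + (-0.20022)·(1.6) = -0.6204.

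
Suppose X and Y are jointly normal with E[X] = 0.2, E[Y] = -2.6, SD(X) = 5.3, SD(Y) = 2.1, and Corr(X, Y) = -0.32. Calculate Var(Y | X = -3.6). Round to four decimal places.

3.9584

Var(Y | X=x) = (1 − ρ²)·σ_Y².
Var(Y | X=-3.6) = (2.1)²·(1 − (-0.32)²) = 4.41·0.8976 = 3.9584.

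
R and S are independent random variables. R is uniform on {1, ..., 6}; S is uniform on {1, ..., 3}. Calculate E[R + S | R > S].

25/4

P(R > S) = 2/3.
Summing (R+S)·P(x,y) over outcomes with R > S gives 25/6.
E[R + S | R > S] = (25/6) / (2/3) = 25/4.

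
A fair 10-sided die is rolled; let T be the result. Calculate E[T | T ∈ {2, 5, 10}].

P(T ∈ {2, 5, 10}) = 3/10.
Σ over the event: 2·1/10 + 5·1/10 + 10·1/10 = 17/10.
E[T | T ∈ {2, 5, 10}] = (17/10) / (3/10) = 17/3.

17/3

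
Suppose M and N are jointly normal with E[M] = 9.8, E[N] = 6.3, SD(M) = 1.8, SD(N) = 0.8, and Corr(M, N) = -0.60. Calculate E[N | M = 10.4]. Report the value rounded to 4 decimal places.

6.1400

E[N | M=x] = μ_N + ρ(σ_N/σ_M)(x − μ_M) for jointly normal variables.
E[N | M=10.4] = 6.3 + (-0.60)·(0.8/1.8)·(10.4 − (9.8)) = 6.3 + (-0.26667)·(0.6) = 6.1400.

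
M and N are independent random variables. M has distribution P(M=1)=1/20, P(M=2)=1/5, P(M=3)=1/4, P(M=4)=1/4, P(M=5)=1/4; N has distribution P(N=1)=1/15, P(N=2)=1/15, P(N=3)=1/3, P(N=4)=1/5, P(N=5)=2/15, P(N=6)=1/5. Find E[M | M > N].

428/99

P(M > N) = 33/100.
Summing M·P(x,y) over outcomes with M > N gives 107/75.
E[M | M > N] = (107/75) / (33/100) = 428/99.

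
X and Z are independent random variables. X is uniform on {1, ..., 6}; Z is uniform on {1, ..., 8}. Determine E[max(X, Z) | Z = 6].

6

P(Z = 6) = 1/8.
Summing max(X,Z)·P(x,y) over outcomes with Z = 6 gives 3/4.
E[max(X, Z) | Z = 6] = (3/4) / (1/8) = 6.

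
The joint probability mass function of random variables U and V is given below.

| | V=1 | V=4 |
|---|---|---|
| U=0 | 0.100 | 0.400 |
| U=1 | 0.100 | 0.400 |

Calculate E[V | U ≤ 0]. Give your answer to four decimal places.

3.4000

P(U ≤ 0) = 0.500.
Σ V·P over the event = 1·(0.100) + 4·(0.400) = 1.700.
E[V | U ≤ 0] = (1.700) / (0.500) = 3.4000.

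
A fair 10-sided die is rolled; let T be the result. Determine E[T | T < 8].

Given T < 8, T is equally likely to be any of {1, 2, 3, 4, 5, 6, 7}.
E[T | T < 8] = (1 + 2 + 3 + 4 + 5 + 6 + 7) / 7 = 4.

4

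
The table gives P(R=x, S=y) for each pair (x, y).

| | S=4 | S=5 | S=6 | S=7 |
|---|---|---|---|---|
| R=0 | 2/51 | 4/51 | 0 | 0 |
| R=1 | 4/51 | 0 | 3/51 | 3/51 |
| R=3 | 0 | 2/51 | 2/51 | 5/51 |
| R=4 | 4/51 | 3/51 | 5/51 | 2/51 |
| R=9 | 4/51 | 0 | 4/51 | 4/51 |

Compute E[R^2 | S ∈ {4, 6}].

P(S ∈ {4, 6}) = 28/51.
Σ R^2·P over the event = 0·(2/51) + 1·(4/51) + 1·(3/51) + 9·(2/51) + 16·(4/51) + 16·(5/51) + 81·(4/51) + 81·(4/51) = 817/51.
E[R^2 | S ∈ {4, 6}] = (817/51) / (28/51) = 817/28.

817/28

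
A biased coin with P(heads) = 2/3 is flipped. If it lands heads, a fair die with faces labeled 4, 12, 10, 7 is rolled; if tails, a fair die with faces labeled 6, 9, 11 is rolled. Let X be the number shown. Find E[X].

151/18

E[X | heads] = (4+12+10+7)/4 = 33/4.
E[X | tails] = (6+9+11)/3 = 26/3.
By the law of total expectation,
E[X] = (2/3)·(33/4) + (1/3)·(26/3) = 151/18.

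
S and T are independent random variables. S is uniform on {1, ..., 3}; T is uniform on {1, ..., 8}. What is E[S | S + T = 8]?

Outcomes with S + T = 8: (1,7), (2,6), (3,5), each with probability 1/24.
E[S | S + T = 8] = (1 + 2 + 3) / 3 = 2.

2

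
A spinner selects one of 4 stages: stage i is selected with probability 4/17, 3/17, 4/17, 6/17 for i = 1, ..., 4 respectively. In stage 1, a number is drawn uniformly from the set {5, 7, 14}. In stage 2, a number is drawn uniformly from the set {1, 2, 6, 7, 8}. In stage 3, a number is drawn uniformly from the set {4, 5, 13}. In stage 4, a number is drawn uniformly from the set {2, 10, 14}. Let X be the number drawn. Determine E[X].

652/85

E[X | stage 1] = (5+7+14)/3 = 26/3.
E[X | stage 2] = (1+2+6+7+8)/5 = 24/5.
E[X | stage 3] = (4+5+13)/3 = 22/3.
E[X | stage 4] = (2+10+14)/3 = 26/3.
By the law of total expectation,
E[X] = (4/17)·(26/3) + (3/17)·(24/5) + (4/17)·(22/3) + (6/17)·(26/3) = 652/85.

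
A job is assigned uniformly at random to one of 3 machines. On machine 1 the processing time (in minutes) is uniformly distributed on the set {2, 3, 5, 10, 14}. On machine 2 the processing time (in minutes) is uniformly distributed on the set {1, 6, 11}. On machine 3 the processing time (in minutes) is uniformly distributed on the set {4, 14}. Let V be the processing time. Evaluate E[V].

109/15

E[V | machine 1] = (2+3+5+10+14)/5 = 34/5.
E[V | machine 2] = (1+6+11)/3 = 6.
E[V | machine 3] = (4+14)/2 = 9.
By the law of total expectation,
E[V] = (1/3)·(34/5) + (1/3)·(6) + (1/3)·(9) = 109/15.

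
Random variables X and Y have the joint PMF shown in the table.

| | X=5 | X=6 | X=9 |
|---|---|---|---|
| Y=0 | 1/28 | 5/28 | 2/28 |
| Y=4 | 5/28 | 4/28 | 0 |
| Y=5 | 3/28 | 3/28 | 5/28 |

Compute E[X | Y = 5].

P(Y = 5) = 11/28.
Σ X·P over the event = 5·(3/28) + 6·(3/28) + 9·(5/28) = 39/14.
E[X | Y = 5] = (39/14) / (11/28) = 78/11.

78/11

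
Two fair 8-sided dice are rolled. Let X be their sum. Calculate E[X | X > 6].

506/49

P(X > 6) = 49/64.
E[X | X > 6] = (253/32) / (49/64) = 506/49.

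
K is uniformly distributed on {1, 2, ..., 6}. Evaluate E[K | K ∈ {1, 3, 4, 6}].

P(K ∈ {1, 3, 4, 6}) = 2/3.
Σ over the event: 1·1/6 + 3·1/6 + 4·1/6 + 6·1/6 = 7/3.
E[K | K ∈ {1, 3, 4, 6}] = (7/3) / (2/3) = 7/2.

7/2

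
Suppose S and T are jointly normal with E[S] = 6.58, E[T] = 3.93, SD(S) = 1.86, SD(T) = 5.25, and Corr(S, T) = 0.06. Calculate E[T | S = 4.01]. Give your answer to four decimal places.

3.4948

E[T | S=x] = μ_T + ρ(σ_T/σ_S)(x − μ_S) for jointly normal variables.
E[T | S=4.01] = 3.93 + (0.06)·(5.25/1.86)·(4.01 − (6.58)) = 3.93 + (0.16935)·(-2.57) = 3.4948.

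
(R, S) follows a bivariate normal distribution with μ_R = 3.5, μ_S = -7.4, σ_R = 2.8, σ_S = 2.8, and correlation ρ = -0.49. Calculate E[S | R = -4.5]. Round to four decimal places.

-3.4800

For a bivariate normal, E[S | R=x] = μ_S + ρ·(σ_S/σ_R)·(x − μ_R).
E[S | R=-4.5] = -7.4 + (-0.49)·(2.8/2.8)·(-4.5 − (3.5)) = -7.4 + (-0.49)·(-8) = -3.4800.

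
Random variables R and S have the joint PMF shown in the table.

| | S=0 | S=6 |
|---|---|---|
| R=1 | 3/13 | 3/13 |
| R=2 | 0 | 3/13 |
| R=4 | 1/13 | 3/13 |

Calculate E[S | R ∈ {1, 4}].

P(R ∈ {1, 4}) = 10/13.
Σ S·P over the event = 0·(3/13) + 6·(3/13) + 0·(1/13) + 6·(3/13) = 36/13.
E[S | R ∈ {1, 4}] = (36/13) / (10/13) = 18/5.

18/5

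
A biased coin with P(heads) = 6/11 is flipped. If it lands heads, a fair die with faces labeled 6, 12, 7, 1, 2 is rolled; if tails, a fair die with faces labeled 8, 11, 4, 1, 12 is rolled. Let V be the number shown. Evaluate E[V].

348/55

E[V | heads] = (6+12+7+1+2)/5 = 28/5.
E[V | tails] = (8+11+4+1+12)/5 = 36/5.
E[V] = (6/11)·(28/5) + (5/11)·(36/5) = 348/55.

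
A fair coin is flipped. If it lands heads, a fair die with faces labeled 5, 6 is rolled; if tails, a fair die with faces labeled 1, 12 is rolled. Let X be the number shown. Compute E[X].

6

E[X | heads] = (5+6)/2 = 11/2.
E[X | tails] = (1+12)/2 = 13/2.
E[X] = (1/2)·(11/2) + (1/2)·(13/2) = 6.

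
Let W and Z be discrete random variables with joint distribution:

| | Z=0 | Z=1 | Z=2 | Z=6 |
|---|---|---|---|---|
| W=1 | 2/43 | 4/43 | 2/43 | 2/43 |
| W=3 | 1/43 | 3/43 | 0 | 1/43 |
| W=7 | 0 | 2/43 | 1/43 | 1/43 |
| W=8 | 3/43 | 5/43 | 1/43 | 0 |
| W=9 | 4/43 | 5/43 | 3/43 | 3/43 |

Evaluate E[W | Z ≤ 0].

13/2

P(Z ≤ 0) = 10/43.
Σ W·P over the event = 1·(2/43) + 3·(1/43) + 8·(3/43) + 9·(4/43) = 65/43.
E[W | Z ≤ 0] = (65/43) / (10/43) = 13/2.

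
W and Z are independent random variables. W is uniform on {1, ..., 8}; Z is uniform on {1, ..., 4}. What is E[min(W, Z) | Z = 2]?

15/8

Outcomes with Z = 2: (1,2), (2,2), (3,2), (4,2), (5,2), (6,2), (7,2), (8,2), each with probability 1/32.
E[min(W, Z) | Z = 2] = (1 + 2 + 2 + 2 + 2 + 2 + 2 + 2) / 8 = 15/8.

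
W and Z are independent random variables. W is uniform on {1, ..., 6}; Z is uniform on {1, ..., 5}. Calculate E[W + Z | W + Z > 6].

P(W + Z > 6) = 1/2.
Summing (W+Z)·P(x,y) over outcomes with W + Z > 6 gives 25/6.
E[W + Z | W + Z > 6] = (25/6) / (1/2) = 25/3.

25/3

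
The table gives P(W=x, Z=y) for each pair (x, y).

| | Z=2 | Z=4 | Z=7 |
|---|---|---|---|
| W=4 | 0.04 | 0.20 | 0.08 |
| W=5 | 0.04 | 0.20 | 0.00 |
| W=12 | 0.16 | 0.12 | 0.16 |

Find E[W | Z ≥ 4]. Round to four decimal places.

P(Z ≥ 4) = 0.76.
Σ W·P over the event = 4·(0.20) + 4·(0.08) + 5·(0.20) + 12·(0.12) + 12·(0.16) = 5.48.
E[W | Z ≥ 4] = (5.48) / (0.76) = 7.2105.

7.2105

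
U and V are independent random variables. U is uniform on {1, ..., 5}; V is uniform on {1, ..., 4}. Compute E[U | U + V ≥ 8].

Outcomes with U + V ≥ 8: (4,4), (5,3), (5,4), each with probability 1/20.
E[U | U + V ≥ 8] = (4 + 5 + 5) / 3 = 14/3.

14/3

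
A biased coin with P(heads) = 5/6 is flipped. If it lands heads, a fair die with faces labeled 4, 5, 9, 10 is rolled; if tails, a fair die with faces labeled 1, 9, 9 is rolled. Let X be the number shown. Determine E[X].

62/9

E[X | heads] = (4+5+9+10)/4 = 7.
E[X | tails] = (1+9+9)/3 = 19/3.
E[X] = (5/6)·(7) + (1/6)·(19/3) = 62/9.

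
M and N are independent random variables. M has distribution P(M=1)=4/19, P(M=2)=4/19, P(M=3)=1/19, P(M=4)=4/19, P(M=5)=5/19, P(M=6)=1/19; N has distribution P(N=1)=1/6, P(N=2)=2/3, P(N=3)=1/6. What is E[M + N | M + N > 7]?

P(M + N > 7) = 5/57.
Summing (M+N)·P(x,y) over outcomes with M + N > 7 gives 27/38.
E[M + N | M + N > 7] = (27/38) / (5/57) = 81/10.

81/10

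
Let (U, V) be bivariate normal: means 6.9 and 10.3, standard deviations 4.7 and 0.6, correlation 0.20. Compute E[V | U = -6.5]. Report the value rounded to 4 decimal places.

For a bivariate normal, E[V | U=x] = μ_V + ρ·(σ_V/σ_U)·(x − μ_U).
E[V | U=-6.5] = 10.3 + (0.20)·(0.6/4.7)·(-6.5 − (6.9)) = 10.3 + (0.025532)·(-13.4) = 9.9579.

9.9579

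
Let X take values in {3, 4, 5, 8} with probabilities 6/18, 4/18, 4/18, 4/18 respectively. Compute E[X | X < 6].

P(X < 6) = 7/9.
Σ over the event: 3·1/3 + 4·2/9 + 5·2/9 = 3.
E[X | X < 6] = (3) / (7/9) = 27/7.

27/7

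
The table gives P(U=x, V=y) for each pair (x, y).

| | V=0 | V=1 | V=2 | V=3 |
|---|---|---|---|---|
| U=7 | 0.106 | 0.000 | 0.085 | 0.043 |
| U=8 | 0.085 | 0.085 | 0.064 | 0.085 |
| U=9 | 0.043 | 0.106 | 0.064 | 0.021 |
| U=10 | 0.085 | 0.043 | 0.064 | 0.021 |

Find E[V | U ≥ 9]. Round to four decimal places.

P(U ≥ 9) = 0.447.
Σ V·P over the event = 0·(0.043) + 1·(0.106) + 2·(0.064) + 3·(0.021) + 0·(0.085) + 1·(0.043) + 2·(0.064) + 3·(0.021) = 0.531.
E[V | U ≥ 9] = (0.531) / (0.447) = 1.1879.

1.1879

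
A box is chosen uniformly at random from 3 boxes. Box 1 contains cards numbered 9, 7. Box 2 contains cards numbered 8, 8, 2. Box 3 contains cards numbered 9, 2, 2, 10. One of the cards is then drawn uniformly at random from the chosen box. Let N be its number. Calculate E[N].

79/12

E[N | box 1] = (9+7)/2 = 8.
E[N | box 2] = (8+8+2)/3 = 6.
E[N | box 3] = (9+2+2+10)/4 = 23/4.
By the law of total expectation,
E[N] = (1/3)·(8) + (1/3)·(6) + (1/3)·(23/4) = 79/12.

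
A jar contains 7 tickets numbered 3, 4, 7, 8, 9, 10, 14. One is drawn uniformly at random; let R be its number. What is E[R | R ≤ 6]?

7/2

P(R ≤ 6) = 2/7.
Σ over the event: 3·1/7 + 4·1/7 = 1.
E[R | R ≤ 6] = (1) / (2/7) = 7/2.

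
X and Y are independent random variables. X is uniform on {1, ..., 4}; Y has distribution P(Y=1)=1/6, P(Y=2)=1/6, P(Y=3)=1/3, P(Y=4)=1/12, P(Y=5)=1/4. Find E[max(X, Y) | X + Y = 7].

35/8

P(X + Y = 7) = 1/6.
Summing max(X,Y)·P(x,y) over outcomes with X + Y = 7 gives 35/48.
E[max(X, Y) | X + Y = 7] = (35/48) / (1/6) = 35/8.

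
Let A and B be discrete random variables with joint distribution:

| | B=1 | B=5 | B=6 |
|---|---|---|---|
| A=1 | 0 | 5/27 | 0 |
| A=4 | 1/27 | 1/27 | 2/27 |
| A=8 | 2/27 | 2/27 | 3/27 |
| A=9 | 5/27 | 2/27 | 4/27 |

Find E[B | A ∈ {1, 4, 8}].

P(A ∈ {1, 4, 8}) = 16/27.
Σ B·P over the event = 5·(5/27) + 1·(1/27) + 5·(1/27) + 6·(2/27) + 1·(2/27) + 5·(2/27) + 6·(3/27) = 73/27.
E[B | A ∈ {1, 4, 8}] = (73/27) / (16/27) = 73/16.

73/16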